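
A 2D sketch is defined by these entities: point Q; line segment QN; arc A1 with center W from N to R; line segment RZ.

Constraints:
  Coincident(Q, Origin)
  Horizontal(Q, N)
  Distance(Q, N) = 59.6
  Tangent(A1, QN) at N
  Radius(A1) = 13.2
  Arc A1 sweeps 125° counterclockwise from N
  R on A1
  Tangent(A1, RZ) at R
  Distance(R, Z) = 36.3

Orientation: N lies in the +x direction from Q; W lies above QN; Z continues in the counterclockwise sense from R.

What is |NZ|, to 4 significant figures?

51.49

On A1, N sits at bearing -90° from W; a 125° counterclockwise sweep puts R at bearing 35°, so R = W + 13.2·(cos 35°, sin 35°) = (70.41, 20.77). A1 meets RZ tangentially, so WR is at right angles to RZ, so RZ runs along (−sin 35°, cos 35°); with |RZ| = 36.3, Z = (49.59, 50.51). Then |NZ| = |Z − N| = 51.49.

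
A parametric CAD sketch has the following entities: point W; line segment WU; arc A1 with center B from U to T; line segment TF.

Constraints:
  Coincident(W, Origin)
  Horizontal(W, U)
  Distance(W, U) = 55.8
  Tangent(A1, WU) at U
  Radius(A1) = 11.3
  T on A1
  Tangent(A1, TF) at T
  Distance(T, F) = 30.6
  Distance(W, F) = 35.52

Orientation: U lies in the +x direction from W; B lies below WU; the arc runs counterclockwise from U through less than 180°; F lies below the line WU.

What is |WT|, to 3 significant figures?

48.1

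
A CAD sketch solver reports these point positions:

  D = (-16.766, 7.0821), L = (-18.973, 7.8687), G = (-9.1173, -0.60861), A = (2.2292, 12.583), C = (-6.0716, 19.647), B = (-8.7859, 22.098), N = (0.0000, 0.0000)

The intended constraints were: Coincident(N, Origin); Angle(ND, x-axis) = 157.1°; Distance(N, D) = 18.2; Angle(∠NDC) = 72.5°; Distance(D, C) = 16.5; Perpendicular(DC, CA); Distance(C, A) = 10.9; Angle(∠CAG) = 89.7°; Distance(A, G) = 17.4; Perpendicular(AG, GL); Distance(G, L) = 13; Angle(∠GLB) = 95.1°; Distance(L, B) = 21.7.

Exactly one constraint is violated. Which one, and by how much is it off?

Distance(L, B) = 21.7 — off by 4.20.

N = (0.00, 0.00) ✓; ND at 157.1° ✓; |ND| = 18.20 ✓; ∠NDC = 72.50° ✓; |DC| = 16.50 ✓; ∠(DC, CA) = 90.00° ✓; |CA| = 10.90 ✓; ∠CAG = 89.70° ✓; |AG| = 17.40 ✓; ∠(AG, GL) = 90.00° ✓; |GL| = 13.00 ✓; ∠GLB = 95.10° ✓; |LB| = 17.50 ✗.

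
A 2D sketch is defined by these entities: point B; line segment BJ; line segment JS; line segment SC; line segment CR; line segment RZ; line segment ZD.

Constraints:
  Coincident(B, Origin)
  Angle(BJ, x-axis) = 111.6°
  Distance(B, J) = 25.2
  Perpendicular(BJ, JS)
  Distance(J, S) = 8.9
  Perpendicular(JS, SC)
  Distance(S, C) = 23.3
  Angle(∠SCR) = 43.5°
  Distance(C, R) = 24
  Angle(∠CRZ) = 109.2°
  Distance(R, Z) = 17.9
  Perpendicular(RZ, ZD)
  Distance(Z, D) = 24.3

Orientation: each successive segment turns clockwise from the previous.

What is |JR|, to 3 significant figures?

9.63

B is at the origin; BJ runs at 111.6° with length 25.2, so J = (-9.28, 23.4). BJ ⟂ JS, so JS runs at 21.6°; with |JS| = 8.9, S = (-1.00, 26.7). JS ⟂ SC, so SC runs at -68.4°; with |SC| = 23.3, C = (7.58, 5.04). ∠SCR = 43.5° gives CR at 155° from the x-axis; with |CR| = 24.0, R = (-14.2, 15.1). Then |JR| = |R − J| = 9.63.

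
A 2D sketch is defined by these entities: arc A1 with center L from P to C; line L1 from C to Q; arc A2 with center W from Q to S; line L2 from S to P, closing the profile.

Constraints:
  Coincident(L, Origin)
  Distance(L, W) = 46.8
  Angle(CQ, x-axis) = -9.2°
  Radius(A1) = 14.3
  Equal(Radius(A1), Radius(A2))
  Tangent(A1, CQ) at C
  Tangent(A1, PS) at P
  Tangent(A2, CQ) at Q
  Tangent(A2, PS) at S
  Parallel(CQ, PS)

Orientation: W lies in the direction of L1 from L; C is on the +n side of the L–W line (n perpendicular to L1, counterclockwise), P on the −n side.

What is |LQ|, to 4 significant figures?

48.94

The slot axis is L1's direction at -9.2°, so u = (cos -9.2°, sin -9.2°) = (0.9871, -0.1599) and n = (−sin -9.2°, cos -9.2°) = (0.1599, 0.9871). L is at the origin and W lies 46.8 along u from L, so W = 46.8·u = (46.20, -7.482). Tangency of A1 to both parallel lines with radius 14.3 puts C and P at L ± 14.3·n: C = (2.286, 14.12), P = (-2.286, -14.12). Equal radii place Q and S the same way about W: Q = W + 14.3·n = (48.48, 6.634), S = W − 14.3·n = (43.91, -21.60). Then |LQ| = |Q − L| = 48.94.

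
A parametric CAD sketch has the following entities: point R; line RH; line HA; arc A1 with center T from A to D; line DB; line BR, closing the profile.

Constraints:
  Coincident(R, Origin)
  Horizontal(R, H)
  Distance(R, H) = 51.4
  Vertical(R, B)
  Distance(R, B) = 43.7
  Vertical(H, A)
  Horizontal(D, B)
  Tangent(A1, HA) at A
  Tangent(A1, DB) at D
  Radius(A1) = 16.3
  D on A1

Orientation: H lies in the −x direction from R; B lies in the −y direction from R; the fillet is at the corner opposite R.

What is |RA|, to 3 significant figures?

58.2

R is at the origin; R and H share the same y with |RH| = 51.4 and H on the −x side, so H = (-51.4, 0.00). RB is vertical with |RB| = 43.7 and B on the −y side, so B = (0.00, -43.7). The virtual corner opposite R is at (-51.4, -43.7). Tangency of A1 to HA means the radius TA is perpendicular to HA and the tangent condition forces TD to be normal to DB, with radius 16.3, so the center T sits 16.3 in from both sides at T = (-35.1, -27.4). That places the tangent points at A = (-51.4, -27.4) on HA and D = (-35.1, -43.7) on DB. Then |RA| = |A − R| = 58.2.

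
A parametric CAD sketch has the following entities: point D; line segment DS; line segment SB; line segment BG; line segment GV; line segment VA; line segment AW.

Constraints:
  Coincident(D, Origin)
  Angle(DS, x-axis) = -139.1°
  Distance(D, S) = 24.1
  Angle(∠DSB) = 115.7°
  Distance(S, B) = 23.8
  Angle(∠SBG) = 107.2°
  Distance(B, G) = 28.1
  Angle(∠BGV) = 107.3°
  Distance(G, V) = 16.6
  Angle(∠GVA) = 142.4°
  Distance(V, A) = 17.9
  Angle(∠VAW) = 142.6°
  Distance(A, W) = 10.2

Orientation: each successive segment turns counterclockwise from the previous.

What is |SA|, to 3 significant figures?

35.3

D is at the origin; DS runs at -139.1° with length 24.1, so S = (-18.2, -15.8). ∠DSB = 115.7° gives SB at -74.8° from the x-axis; with |SB| = 23.8, B = (-12.0, -38.7). ∠SBG = 107.2° gives BG at -2.00° from the x-axis; with |BG| = 28.1, G = (16.1, -39.7). ∠BGV = 107.3° gives GV at 70.7° from the x-axis; with |GV| = 16.6, V = (21.6, -24.1). ∠GVA = 142.4° gives VA at 108° from the x-axis; with |VA| = 17.9, A = (16.0, -7.07). Then |SA| = |A − S| = 35.3.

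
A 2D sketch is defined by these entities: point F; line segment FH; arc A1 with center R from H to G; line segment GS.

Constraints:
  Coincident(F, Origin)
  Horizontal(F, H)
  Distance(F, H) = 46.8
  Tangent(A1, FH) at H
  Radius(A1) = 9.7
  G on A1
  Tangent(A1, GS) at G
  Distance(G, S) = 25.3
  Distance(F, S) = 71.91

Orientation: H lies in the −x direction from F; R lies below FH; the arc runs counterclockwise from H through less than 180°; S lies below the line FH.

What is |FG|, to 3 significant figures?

56.0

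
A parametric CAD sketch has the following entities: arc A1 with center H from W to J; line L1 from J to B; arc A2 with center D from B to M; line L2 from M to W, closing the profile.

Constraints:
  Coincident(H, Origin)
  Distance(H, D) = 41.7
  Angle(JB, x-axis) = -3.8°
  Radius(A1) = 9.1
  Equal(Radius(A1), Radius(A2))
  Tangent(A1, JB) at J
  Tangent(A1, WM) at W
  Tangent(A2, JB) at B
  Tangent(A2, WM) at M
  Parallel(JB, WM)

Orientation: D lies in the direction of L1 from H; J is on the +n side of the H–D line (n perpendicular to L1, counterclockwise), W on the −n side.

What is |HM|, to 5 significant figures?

42.681

The slot axis is L1's direction at -3.8°, so u = (cos -3.8°, sin -3.8°) = (0.99780, -0.066274) and n = (−sin -3.8°, cos -3.8°) = (0.066274, 0.99780). H is at the origin and D lies 41.7 along u from H, so D = 41.7·u = (41.608, -2.7636). Tangency of A1 to both parallel lines with radius 9.1 puts J and W at H ± 9.1·n: J = (0.60309, 9.0800), W = (-0.60309, -9.0800). Equal radii place B and M the same way about D: B = D + 9.1·n = (42.211, 6.3164), M = D − 9.1·n = (41.005, -11.844). Then |HM| = |M − H| = 42.681.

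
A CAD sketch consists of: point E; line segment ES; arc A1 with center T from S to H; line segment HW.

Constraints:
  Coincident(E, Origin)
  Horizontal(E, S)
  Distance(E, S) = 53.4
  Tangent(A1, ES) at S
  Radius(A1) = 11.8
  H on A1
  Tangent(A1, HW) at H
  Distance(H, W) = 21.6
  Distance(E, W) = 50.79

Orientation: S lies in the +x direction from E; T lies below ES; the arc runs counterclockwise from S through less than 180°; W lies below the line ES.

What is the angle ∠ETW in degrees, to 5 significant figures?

67.805°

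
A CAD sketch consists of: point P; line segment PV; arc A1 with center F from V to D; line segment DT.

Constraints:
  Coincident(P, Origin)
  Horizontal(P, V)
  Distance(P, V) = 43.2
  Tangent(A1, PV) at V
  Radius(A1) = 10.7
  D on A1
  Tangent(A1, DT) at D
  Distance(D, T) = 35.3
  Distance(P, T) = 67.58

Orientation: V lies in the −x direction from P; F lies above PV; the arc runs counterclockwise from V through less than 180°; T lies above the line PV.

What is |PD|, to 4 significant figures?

36.78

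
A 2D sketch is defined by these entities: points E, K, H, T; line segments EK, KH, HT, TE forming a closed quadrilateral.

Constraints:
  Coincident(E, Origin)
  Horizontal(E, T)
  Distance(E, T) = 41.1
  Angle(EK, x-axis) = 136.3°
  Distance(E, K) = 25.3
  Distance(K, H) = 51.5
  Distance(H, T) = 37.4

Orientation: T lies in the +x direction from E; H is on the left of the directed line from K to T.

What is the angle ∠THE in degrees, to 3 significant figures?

57.4°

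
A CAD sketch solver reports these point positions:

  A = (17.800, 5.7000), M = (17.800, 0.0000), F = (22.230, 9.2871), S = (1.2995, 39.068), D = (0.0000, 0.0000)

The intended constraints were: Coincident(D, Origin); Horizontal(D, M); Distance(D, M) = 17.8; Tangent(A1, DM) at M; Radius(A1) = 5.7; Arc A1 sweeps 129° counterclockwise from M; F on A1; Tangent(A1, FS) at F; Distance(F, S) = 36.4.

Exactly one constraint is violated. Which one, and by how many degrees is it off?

Tangent(A1, FS) at F — off by 3.90°.

D = (0.00, 0.00) ✓; D.y = 0.00, M.y = 0.00 ✓; |DM| = 17.80 ✓; ∠(AM, MD) = 90.00° ✓; |AM| = 5.700 ✓; bearing(A→F) − bearing(A→M) = 129.0° ✓; |AF| = 5.700 ✓; ∠(AF, FS) = 93.90° ✗; |FS| = 36.40 ✓.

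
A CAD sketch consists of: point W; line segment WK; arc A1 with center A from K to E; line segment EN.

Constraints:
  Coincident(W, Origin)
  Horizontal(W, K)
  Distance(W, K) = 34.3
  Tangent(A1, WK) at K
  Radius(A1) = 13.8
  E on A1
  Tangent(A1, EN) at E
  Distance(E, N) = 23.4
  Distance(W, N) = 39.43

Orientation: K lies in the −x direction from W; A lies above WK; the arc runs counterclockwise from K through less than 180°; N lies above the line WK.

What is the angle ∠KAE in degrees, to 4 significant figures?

82.72°

Checks: |AE| = 13.80 ✓; ∠(AE, EN) = 90.00° ✓; |EN| = 23.40 ✓; |WN| = 39.43 ✓.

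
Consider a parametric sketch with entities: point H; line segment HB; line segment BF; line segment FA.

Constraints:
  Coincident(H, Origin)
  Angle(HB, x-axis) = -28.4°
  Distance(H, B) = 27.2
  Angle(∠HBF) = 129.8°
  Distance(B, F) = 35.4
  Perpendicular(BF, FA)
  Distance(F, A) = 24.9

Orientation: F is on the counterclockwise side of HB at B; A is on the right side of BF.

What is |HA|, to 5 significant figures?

69.903

H is at the origin; HB runs at -28.4° with length 27.2, so B = 27.2·(cos -28.4°, sin -28.4°) = (23.926, -12.937). ∠HBF = 129.8°, so BF runs at -28.4° + (180° − 129.8°) = 21.800° from the x-axis; with |BF| = 35.4, F = B + 35.4·(cos 21.800°, sin 21.800°) = (56.795, 0.20944). BF ⟂ FA; with |FA| = 24.9 on the right of BF, A = F + 24.9·(0.37137, -0.92849) = (66.042, -22.910). Then |HA| = |A − H| = 69.903.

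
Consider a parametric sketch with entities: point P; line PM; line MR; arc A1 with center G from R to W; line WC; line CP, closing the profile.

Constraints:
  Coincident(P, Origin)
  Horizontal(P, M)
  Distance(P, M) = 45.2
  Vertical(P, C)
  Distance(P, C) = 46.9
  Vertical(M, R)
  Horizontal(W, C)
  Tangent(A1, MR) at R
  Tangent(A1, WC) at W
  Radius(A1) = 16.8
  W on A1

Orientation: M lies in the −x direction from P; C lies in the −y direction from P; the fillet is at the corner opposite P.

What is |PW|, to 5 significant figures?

54.829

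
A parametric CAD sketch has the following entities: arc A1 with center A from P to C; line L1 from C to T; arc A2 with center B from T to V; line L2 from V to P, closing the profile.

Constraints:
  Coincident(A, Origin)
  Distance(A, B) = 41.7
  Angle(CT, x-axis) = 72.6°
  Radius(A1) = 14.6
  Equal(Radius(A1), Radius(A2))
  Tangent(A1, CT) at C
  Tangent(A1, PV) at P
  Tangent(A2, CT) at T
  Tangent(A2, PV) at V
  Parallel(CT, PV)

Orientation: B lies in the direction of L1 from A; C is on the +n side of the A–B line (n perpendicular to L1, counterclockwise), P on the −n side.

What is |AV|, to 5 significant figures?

44.182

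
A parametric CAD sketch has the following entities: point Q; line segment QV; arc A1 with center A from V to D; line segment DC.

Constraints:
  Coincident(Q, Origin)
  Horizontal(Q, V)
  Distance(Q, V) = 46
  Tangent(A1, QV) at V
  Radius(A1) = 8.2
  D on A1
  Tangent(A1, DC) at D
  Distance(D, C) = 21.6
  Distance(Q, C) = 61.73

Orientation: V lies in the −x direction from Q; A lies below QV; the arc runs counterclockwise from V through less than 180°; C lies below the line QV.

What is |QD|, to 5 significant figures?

54.827

Checks: Q = (0.00, 0.00) ✓; |QV| = 46.00 ✓; |AD| = 8.200 ✓; ∠(AD, DC) = 90.00° ✓; |DC| = 21.60 ✓; |QC| = 61.73 ✓.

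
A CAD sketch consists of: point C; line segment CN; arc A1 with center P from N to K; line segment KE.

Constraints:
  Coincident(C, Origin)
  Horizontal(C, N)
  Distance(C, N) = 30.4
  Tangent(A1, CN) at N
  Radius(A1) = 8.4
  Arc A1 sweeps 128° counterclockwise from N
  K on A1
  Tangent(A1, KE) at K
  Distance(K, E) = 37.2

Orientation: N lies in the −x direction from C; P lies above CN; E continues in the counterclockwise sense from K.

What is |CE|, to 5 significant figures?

63.392

On A1, N sits at bearing -90° from P; a 128° counterclockwise sweep puts K at bearing 38°, so K = P + 8.4·(cos 38°, sin 38°) = (-23.781, 13.572). A1 meets KE tangentially, so PK is at right angles to KE, so KE runs along (−sin 38°, cos 38°); with |KE| = 37.2, E = (-46.683, 42.886). Then |CE| = |E − C| = 63.392.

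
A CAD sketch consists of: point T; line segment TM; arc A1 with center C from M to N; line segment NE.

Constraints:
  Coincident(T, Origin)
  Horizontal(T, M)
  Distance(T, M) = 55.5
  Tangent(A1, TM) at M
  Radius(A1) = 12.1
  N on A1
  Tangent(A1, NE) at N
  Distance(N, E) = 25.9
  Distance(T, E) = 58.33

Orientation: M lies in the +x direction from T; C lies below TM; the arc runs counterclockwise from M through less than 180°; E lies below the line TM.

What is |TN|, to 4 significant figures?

45.14

Checks: |CN| = 12.10 ✓; ∠(CN, NE) = 90.00° ✓; |NE| = 25.90 ✓; |TE| = 58.33 ✓.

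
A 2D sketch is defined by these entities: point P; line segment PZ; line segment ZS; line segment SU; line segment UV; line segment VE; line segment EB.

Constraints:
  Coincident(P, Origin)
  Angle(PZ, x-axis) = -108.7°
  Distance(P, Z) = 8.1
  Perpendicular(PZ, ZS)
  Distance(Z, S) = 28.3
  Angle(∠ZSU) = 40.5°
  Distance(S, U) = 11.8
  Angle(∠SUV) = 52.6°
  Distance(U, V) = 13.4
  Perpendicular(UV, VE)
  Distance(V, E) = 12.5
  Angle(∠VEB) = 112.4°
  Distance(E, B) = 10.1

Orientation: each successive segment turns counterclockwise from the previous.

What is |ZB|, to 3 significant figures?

35.5

The perpendicularity gives VE at right angles to UV, so VE runs at -21.8°; with |VE| = 12.5, E = (24.8, -23.7). ∠VEB = 112.4° gives EB at 45.8° from the x-axis; with |EB| = 10.1, B = (31.8, -16.5). Then |ZB| = |B − Z| = 35.5.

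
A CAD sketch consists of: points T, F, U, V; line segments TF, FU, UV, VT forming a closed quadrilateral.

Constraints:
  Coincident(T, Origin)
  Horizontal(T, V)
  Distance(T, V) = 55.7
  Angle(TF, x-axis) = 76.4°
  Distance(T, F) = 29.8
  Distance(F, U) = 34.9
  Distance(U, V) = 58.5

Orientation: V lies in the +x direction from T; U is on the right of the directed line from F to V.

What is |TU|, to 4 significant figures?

5.278

T is at the origin; T and V share the same y with |TV| = 55.7 and V in +x, so V = (55.7, 0). TF runs at 76.4° with |TF| = 29.8, so F = (7.007, 28.96). U is determined by |FU| = 34.9 and |UV| = 58.5 together: it lies at the intersection of circle(F, 34.9) and circle(V, 58.5). With |FV| = 56.66, the foot of the radical line on FV is 8.875 from F and the perpendicular offset is √(34.9² − 8.875²) = 33.75. Taking the right-of-FV solution: U = (-2.620, -4.581).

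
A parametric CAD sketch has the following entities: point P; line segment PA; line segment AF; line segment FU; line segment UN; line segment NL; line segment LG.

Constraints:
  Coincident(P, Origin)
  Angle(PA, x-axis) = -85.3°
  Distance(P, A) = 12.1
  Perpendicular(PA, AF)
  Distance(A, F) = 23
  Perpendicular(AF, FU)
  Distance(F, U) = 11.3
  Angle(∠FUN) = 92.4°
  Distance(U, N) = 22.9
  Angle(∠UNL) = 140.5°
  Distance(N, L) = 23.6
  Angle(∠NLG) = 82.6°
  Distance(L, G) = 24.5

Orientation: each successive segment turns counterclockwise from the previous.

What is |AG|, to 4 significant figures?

19.51

∠UNL = 140.5° gives NL at -138.2° from the x-axis; with |NL| = 23.6, L = (-17.49, -15.56). ∠NLG = 82.6° gives LG at -40.80° from the x-axis; with |LG| = 24.5, G = (1.060, -31.57). Then |AG| = |G − A| = 19.51.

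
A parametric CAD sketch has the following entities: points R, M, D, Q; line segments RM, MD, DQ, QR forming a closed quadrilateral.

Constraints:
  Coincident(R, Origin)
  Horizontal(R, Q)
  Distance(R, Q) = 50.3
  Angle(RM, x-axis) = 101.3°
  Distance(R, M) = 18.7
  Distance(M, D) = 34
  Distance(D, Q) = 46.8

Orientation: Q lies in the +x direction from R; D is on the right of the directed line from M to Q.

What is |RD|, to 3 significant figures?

15.4

Checks: |RQ| = 50.30 ✓; |RM| = 18.70 ✓; |MD| = 34.00 ✓; |DQ| = 46.80 ✓.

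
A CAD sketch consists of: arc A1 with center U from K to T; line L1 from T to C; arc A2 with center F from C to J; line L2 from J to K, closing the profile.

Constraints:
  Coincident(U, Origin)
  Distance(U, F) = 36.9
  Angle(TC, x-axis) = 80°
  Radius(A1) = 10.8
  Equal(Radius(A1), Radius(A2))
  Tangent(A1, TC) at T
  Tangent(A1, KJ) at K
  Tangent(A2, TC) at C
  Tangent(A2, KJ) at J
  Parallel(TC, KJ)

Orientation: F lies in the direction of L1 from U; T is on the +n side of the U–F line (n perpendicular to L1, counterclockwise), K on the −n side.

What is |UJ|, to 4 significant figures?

38.45

The slot axis is L1's direction at 80.0°, so u = (cos 80.0°, sin 80.0°) = (0.1736, 0.9848) and n = (−sin 80.0°, cos 80.0°) = (-0.9848, 0.1736). U is at the origin and F lies 36.9 along u from U, so F = 36.9·u = (6.408, 36.34). Tangency of A1 to both parallel lines with radius 10.8 puts T and K at U ± 10.8·n: T = (-10.64, 1.875), K = (10.64, -1.875). Equal radii place C and J the same way about F: C = F + 10.8·n = (-4.228, 38.21), J = F − 10.8·n = (17.04, 34.46). Then |UJ| = |J − U| = 38.45.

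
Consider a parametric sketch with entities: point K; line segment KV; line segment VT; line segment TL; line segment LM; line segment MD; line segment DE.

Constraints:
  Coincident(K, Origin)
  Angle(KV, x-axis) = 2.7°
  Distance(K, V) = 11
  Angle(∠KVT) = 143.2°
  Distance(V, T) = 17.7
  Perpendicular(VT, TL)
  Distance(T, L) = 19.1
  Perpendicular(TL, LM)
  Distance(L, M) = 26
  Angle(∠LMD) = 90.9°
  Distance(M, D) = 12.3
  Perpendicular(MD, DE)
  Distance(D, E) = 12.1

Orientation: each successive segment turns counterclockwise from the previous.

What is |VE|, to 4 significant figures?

7.531

K is at the origin; KV runs at 2.7° with length 11.0, so V = (10.99, 0.5182). ∠KVT = 143.2° gives VT at 39.50° from the x-axis; with |VT| = 17.7, T = (24.65, 11.78). VT is perpendicular to TL, so TL runs at 129.5°; with |TL| = 19.1, L = (12.50, 26.51). The perpendicularity gives LM at right angles to TL, so LM runs at -140.5°; with |LM| = 26.0, M = (-7.566, 9.977). ∠LMD = 90.9° gives MD at -51.40° from the x-axis; with |MD| = 12.3, D = (0.1079, 0.3640). MD is perpendicular to DE, so DE runs at 38.60°; with |DE| = 12.1, E = (9.564, 7.913). Then |VE| = |E − V| = 7.531.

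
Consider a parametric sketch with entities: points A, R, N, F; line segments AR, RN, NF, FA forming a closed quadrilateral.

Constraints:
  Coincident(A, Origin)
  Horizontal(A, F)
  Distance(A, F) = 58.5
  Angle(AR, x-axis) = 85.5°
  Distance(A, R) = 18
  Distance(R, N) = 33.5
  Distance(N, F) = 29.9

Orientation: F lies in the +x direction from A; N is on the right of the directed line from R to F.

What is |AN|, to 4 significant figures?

28.68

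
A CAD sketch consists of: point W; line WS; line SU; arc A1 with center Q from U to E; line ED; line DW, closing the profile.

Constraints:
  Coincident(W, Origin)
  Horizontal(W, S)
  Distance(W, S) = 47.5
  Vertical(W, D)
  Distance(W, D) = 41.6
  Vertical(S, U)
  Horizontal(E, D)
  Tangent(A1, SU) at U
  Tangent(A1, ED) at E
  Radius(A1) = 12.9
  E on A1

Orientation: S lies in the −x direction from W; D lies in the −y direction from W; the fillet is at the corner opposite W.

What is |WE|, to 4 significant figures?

54.11

The virtual corner opposite W is at (-47.50, -41.60). A1 meets SU tangentially, so QU is at right angles to SU and A1 meets ED tangentially, so QE is at right angles to ED, with radius 12.9, so the center Q sits 12.9 in from both sides at Q = (-34.60, -28.70). That places the tangent points at U = (-47.50, -28.70) on SU and E = (-34.60, -41.60) on ED. Then |WE| = |E − W| = 54.11.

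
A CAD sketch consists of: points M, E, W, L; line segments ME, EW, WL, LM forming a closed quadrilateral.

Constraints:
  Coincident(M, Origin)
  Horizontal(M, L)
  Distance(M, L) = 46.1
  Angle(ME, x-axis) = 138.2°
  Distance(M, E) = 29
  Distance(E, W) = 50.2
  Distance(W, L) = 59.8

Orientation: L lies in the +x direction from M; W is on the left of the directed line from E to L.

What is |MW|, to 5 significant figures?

54.534

Checks: |EW| = 50.20 ✓; |WL| = 59.80 ✓.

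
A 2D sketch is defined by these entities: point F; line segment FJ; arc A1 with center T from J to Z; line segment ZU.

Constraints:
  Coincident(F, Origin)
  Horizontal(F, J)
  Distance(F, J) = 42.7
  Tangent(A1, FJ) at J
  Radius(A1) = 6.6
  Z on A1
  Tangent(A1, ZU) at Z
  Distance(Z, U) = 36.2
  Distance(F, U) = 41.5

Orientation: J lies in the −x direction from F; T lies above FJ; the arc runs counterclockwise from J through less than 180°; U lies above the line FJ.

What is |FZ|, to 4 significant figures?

36.98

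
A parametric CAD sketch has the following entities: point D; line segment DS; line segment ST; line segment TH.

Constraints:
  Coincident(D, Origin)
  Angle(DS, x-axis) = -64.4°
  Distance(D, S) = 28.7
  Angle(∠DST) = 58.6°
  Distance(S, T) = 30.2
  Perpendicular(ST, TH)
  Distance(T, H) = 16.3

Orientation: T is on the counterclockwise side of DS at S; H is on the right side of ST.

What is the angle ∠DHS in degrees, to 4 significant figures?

41.15°

∠DST = 58.6°, so ST runs at -64.4° + (180° − 58.6°) = 57.00° from the x-axis; with |ST| = 30.2, T = S + 30.2·(cos 57.00°, sin 57.00°) = (28.85, -0.5547). ST ⟂ TH; with |TH| = 16.3 on the right of ST, H = T + 16.3·(0.8387, -0.5446) = (42.52, -9.432). Then cos ∠DHS = HD·HS / (|HD||HS|), giving 41.15°.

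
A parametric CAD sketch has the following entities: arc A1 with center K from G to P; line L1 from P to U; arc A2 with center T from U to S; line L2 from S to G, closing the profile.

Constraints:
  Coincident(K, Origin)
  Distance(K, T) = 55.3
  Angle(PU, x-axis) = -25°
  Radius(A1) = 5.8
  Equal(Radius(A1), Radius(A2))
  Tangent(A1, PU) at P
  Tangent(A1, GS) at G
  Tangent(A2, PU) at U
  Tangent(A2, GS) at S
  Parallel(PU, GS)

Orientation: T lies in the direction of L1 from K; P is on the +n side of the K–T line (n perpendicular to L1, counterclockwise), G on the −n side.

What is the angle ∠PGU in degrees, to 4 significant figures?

78.15°

Tangency of A1 to both parallel lines with radius 5.8 puts P and G at K ± 5.8·n: P = (2.451, 5.257), G = (-2.451, -5.257). Equal radii place U and S the same way about T: U = T + 5.8·n = (52.57, -18.11), S = T − 5.8·n = (47.67, -28.63). Then cos ∠PGU = GP·GU / (|GP||GU|), giving 78.15°.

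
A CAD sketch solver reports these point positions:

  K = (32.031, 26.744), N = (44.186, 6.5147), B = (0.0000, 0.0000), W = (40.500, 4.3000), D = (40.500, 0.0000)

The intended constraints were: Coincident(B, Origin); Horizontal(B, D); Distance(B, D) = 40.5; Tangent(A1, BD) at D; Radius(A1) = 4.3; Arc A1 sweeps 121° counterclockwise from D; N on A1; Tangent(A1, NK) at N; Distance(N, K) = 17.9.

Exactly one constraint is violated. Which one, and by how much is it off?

Distance(N, K) = 17.9 — off by 5.70.

B = (0.00, 0.00) ✓; B.y = 0.00, D.y = 0.00 ✓; |BD| = 40.50 ✓; ∠(WD, DB) = 90.00° ✓; |WD| = 4.300 ✓; bearing(W→N) − bearing(W→D) = 121.0° ✓; |WN| = 4.300 ✓; ∠(WN, NK) = 90.00° ✓; |NK| = 23.60 ✗.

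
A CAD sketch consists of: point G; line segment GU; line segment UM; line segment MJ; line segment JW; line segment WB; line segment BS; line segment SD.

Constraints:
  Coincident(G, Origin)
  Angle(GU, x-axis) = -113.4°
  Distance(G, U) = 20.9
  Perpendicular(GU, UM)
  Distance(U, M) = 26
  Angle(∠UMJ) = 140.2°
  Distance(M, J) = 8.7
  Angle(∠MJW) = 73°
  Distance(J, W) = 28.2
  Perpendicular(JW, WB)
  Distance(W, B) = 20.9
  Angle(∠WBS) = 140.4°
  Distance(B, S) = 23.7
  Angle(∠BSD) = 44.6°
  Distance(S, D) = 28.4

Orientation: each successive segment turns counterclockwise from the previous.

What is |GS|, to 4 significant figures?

40.93

G is at the origin; GU runs at -113.4° with length 20.9, so U = (-8.300, -19.18). GU is perpendicular to UM, so UM runs at -23.40°; with |UM| = 26.0, M = (15.56, -29.51). ∠UMJ = 140.2° gives MJ at 16.40° from the x-axis; with |MJ| = 8.7, J = (23.91, -27.05). ∠MJW = 73.0° gives JW at 123.4° from the x-axis; with |JW| = 28.2, W = (8.384, -3.508). JW ⟂ WB, so WB runs at -146.6°; with |WB| = 20.9, B = (-9.065, -15.01). ∠WBS = 140.4° gives BS at -107.0° from the x-axis; with |BS| = 23.7, S = (-15.99, -37.68). Then |GS| = |S − G| = 40.93.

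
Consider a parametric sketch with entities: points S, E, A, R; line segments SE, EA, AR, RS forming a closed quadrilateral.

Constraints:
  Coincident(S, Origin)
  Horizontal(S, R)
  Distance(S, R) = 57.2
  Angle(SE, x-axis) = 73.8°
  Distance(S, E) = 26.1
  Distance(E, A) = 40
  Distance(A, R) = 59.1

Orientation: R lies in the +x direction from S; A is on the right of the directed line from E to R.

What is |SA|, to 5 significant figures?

14.239

S is at the origin; S and R share the same y with |SR| = 57.2 and R in +x, so R = (57.2, 0). SE runs at 73.8° with |SE| = 26.1, so E = (7.2817, 25.064). A is determined by |EA| = 40.0 and |AR| = 59.1 together: it lies at the intersection of circle(E, 40.0) and circle(R, 59.1). With |ER| = 55.857, the foot of the radical line on ER is 10.985 from E and the perpendicular offset is √(40.0² − 10.985²) = 38.462. Taking the right-of-ER solution: A = (-0.15926, -14.238).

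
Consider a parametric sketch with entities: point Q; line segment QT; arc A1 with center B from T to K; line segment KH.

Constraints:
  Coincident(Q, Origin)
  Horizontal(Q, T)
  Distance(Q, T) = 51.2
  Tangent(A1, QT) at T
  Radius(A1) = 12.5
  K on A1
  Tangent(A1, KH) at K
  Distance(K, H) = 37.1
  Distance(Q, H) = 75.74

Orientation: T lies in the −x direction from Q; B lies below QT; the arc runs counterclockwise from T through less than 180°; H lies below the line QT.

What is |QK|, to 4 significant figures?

65.20

Q is at the origin; QT is horizontal with |QT| = 51.2 and T on the −x side, so T = (-51.20, 0.000). Since A1 is tangent to QT there, BT ⟂ QT, so B = T + (0, -12.5) = (-51.20, -12.50). Since BK ⟂ KH (tangency), |BH| = √(12.5² + 37.1²) = 39.15 regardless of where K sits on A1. So H lies on both circle(Q, 75.74) and circle(B, 39.15); the below-QT intersection is H = (-55.63, -51.40). K is the foot of the tangent from H: K = (-63.42, -15.12).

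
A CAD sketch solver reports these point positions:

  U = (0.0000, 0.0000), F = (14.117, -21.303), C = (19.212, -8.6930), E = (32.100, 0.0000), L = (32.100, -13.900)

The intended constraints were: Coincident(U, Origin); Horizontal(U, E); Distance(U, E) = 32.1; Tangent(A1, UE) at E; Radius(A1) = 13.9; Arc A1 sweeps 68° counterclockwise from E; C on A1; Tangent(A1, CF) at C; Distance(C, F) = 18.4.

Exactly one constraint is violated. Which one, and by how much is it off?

Distance(C, F) = 18.4 — off by 4.80.

U = (0.00, 0.00) ✓; U.y = 0.00, E.y = 0.00 ✓; |UE| = 32.10 ✓; ∠(LE, EU) = 90.00° ✓; |LE| = 13.90 ✓; bearing(L→C) − bearing(L→E) = 68.00° ✓; |LC| = 13.90 ✓; ∠(LC, CF) = 90.00° ✓; |CF| = 13.60 ✗.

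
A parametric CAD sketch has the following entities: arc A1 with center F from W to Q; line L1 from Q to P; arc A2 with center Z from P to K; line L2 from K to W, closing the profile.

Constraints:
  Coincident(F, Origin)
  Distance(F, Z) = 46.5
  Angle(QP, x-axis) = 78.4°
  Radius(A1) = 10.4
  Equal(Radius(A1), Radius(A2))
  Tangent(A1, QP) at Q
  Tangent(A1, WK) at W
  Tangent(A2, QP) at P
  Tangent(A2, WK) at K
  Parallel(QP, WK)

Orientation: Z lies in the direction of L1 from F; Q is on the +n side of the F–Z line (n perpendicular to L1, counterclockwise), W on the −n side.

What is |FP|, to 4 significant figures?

47.65

The slot axis is L1's direction at 78.4°, so u = (cos 78.4°, sin 78.4°) = (0.2011, 0.9796) and n = (−sin 78.4°, cos 78.4°) = (-0.9796, 0.2011). F is at the origin and Z lies 46.5 along u from F, so Z = 46.5·u = (9.350, 45.55). Tangency of A1 to both parallel lines with radius 10.4 puts Q and W at F ± 10.4·n: Q = (-10.19, 2.091), W = (10.19, -2.091). Equal radii place P and K the same way about Z: P = Z + 10.4·n = (-0.8375, 47.64), K = Z − 10.4·n = (19.54, 43.46). Then |FP| = |P − F| = 47.65.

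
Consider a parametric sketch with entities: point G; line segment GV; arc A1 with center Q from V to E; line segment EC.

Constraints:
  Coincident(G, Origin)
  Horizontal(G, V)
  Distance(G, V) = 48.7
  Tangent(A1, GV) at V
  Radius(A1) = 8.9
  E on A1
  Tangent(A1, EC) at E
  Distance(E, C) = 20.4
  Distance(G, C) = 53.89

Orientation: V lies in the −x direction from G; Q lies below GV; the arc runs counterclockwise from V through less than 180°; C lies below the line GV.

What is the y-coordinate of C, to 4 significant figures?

-30.71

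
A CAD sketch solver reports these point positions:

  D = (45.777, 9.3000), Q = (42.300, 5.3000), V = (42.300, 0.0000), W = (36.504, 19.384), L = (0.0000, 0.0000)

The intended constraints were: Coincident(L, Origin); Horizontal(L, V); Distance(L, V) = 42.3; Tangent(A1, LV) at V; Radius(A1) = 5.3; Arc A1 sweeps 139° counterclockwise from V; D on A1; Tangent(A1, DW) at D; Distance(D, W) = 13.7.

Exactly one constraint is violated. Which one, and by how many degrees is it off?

Tangent(A1, DW) at D — off by 6.40°.

L = (0.00, 0.00) ✓; L.y = 0.00, V.y = 0.00 ✓; |LV| = 42.30 ✓; ∠(QV, VL) = 90.00° ✓; |QV| = 5.300 ✓; bearing(Q→D) − bearing(Q→V) = 139.0° ✓; |QD| = 5.300 ✓; ∠(QD, DW) = 96.40° ✗; |DW| = 13.70 ✓.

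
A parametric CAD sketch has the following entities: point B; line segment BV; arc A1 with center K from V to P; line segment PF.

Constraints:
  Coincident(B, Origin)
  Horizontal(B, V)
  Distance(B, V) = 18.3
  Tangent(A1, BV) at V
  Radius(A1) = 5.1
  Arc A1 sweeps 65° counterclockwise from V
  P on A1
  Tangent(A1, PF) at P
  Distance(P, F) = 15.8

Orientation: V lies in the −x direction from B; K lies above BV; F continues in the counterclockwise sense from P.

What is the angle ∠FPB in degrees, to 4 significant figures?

77.15°

On A1, V sits at bearing -90° from K; a 65° counterclockwise sweep puts P at bearing -25°, so P = K + 5.1·(cos -25°, sin -25°) = (-13.68, 2.945). Tangency of A1 to PF means the radius KP is perpendicular to PF, so PF runs along (−sin -25°, cos -25°); with |PF| = 15.8, F = (-7.000, 17.26). Then cos ∠FPB = PF·PB / (|PF||PB|), giving 77.15°.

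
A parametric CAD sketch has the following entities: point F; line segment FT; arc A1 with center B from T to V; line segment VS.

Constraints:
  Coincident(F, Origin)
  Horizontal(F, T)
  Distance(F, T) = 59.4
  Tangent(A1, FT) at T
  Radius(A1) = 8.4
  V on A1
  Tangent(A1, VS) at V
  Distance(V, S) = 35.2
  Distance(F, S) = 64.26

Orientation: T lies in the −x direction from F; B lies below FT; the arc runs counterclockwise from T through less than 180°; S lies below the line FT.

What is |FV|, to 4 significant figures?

67.76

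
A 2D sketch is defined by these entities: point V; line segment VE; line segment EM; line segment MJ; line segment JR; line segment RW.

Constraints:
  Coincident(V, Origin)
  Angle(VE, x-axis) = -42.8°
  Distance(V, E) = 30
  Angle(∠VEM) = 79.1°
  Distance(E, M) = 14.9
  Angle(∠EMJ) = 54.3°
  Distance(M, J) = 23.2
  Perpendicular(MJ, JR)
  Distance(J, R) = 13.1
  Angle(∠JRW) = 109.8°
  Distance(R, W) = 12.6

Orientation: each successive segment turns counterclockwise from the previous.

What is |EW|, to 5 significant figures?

5.8971

MJ is perpendicular to JR, so JR runs at -86.200°; with |JR| = 13.1, R = (7.6048, -22.342). ∠JRW = 109.8° gives RW at -16.000° from the x-axis; with |RW| = 12.6, W = (19.717, -25.815). Then |EW| = |W − E| = 5.8971.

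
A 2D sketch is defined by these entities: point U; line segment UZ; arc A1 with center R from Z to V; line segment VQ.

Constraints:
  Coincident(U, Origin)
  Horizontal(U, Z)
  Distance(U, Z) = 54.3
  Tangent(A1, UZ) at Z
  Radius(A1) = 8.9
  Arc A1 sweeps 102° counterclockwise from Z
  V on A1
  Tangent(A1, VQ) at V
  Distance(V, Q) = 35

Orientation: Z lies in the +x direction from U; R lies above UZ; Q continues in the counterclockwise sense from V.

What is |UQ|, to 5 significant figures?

71.620

U is at the origin; U and Z share the same y with |UZ| = 54.3 and Z on the +x side, so Z = (54.300, 0.0000). Since A1 is tangent to UZ there, RZ ⟂ UZ, so R = Z + (0, 8.9) = (54.300, 8.9000). On A1, Z sits at bearing -90° from R; a 102° counterclockwise sweep puts V at bearing 12°, so V = R + 8.9·(cos 12°, sin 12°) = (63.006, 10.750). The tangent condition forces RV to be normal to VQ, so VQ runs along (−sin 12°, cos 12°); with |VQ| = 35.0, Q = (55.729, 44.986). Then |UQ| = |Q − U| = 71.620.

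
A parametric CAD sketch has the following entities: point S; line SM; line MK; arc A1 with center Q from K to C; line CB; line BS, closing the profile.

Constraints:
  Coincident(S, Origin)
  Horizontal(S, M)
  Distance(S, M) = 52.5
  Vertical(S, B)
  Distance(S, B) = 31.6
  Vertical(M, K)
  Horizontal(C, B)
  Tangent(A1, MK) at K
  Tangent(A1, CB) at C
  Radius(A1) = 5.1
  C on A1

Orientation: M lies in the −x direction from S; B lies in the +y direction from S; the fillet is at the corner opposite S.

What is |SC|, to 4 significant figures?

56.97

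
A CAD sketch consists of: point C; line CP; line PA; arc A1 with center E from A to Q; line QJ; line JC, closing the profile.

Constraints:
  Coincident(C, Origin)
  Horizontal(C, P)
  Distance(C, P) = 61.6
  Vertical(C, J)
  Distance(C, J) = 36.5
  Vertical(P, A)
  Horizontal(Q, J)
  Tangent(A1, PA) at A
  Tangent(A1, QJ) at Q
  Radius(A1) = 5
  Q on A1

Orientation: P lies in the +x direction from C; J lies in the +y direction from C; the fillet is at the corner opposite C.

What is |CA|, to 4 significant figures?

69.19

C is at the origin; C and P share the same y with |CP| = 61.6 and P on the +x side, so P = (61.60, 0.000). CJ is vertical with |CJ| = 36.5 and J on the +y side, so J = (0.000, 36.50). The virtual corner opposite C is at (61.60, 36.50). Tangency of A1 to PA means the radius EA is perpendicular to PA and tangency of A1 to QJ means the radius EQ is perpendicular to QJ, with radius 5.0, so the center E sits 5.0 in from both sides at E = (56.60, 31.50). That places the tangent points at A = (61.60, 31.50) on PA and Q = (56.60, 36.50) on QJ. Then |CA| = |A − C| = 69.19.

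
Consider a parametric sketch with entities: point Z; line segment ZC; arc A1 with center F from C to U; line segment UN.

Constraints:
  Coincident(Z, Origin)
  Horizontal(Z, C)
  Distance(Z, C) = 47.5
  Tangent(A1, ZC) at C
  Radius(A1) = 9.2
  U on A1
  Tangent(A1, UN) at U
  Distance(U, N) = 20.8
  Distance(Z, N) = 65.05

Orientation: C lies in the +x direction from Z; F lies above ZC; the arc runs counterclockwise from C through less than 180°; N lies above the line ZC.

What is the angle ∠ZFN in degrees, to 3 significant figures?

129°

Z is at the origin; ZC is horizontal with |ZC| = 47.5 and C on the +x side, so C = (47.5, 0.00). A1 meets ZC tangentially, so FC is at right angles to ZC, so F = C + (0, 9.2) = (47.5, 9.20). Since FU ⟂ UN (tangency), |FN| = √(9.2² + 20.8²) = 22.7 regardless of where U sits on A1. So N lies on both circle(Z, 65.05) and circle(F, 22.7); the above-ZC intersection is N = (58.1, 29.3). U is the foot of the tangent from N: U = (56.7, 8.59).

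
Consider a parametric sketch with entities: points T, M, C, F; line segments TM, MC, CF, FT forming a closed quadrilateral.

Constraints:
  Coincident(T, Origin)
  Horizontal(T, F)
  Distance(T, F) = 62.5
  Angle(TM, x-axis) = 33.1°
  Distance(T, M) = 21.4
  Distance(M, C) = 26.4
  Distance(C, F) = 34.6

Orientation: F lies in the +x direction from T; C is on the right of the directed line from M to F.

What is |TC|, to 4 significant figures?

32.22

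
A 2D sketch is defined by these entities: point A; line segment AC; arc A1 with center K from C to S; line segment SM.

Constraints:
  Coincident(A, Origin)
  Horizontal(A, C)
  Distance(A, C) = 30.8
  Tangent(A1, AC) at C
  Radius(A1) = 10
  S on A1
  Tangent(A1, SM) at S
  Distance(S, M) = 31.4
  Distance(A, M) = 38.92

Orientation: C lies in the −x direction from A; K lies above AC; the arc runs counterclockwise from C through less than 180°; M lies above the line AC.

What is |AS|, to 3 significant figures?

22.4

A is at the origin; A and C share the same y with |AC| = 30.8 and C on the −x side, so C = (-30.8, 0.00). Tangency of A1 to AC means the radius KC is perpendicular to AC, so K = C + (0, 10) = (-30.8, 10.0). Since KS ⟂ SM (tangency), |KM| = √(10.0² + 31.4²) = 33.0 regardless of where S sits on A1. So M lies on both circle(A, 38.92) and circle(K, 33.0); the above-AC intersection is M = (-12.0, 37.0). S is the foot of the tangent from M: S = (-21.2, 7.04).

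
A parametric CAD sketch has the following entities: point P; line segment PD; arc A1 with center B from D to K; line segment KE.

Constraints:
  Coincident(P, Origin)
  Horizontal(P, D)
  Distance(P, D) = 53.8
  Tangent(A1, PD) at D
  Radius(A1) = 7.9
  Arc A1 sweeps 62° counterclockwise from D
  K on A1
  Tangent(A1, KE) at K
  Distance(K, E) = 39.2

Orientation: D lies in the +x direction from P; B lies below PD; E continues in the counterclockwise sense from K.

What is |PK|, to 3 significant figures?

47.0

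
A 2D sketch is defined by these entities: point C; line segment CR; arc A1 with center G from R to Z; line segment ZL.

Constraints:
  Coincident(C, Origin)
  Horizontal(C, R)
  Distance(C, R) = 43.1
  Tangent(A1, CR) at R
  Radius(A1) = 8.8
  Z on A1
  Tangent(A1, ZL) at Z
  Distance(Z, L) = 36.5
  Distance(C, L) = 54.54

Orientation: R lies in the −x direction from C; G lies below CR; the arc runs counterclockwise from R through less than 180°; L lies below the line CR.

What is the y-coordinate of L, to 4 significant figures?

-44.51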